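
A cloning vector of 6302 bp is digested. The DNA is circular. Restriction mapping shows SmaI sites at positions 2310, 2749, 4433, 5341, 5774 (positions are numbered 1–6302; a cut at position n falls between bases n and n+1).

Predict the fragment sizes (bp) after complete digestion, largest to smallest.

Circular molecule, 5 cuts → 5 fragments:
  2749 − 2310 = 439 bp
  4433 − 2749 = 1684 bp
  5341 − 4433 = 908 bp
  5774 − 5341 = 433 bp
  wrap: 6302 − 5774 + 2310 = 2838 bp
Sorted largest to smallest: 2838, 1684, 908, 439, 433 bp.

2838, 1684, 908, 439, 433 bp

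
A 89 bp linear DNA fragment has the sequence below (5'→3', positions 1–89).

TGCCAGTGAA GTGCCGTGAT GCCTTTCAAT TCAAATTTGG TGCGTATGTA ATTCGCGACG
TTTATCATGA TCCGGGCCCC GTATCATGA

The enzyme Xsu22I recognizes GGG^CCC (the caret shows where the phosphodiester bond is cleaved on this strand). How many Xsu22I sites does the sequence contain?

1

GGGCCC occurs starting at position 74.
Xsu22I cuts at 1 site.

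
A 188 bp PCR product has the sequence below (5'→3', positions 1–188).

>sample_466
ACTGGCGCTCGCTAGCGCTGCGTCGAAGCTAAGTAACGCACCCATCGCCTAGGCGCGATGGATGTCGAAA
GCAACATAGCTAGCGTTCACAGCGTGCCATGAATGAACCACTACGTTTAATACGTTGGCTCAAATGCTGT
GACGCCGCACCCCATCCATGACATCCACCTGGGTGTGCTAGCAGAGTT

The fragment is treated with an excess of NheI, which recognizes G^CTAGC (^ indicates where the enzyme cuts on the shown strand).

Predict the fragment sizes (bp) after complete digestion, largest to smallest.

98, 68, 11, 11 bp

NheI sites (GCTAGC) start at positions 11, 79, 177.
NheI cuts after the first base of each site, so after positions 11, 79, 177.
Linear molecule, 3 cuts → 4 fragments:
  1–11 → 11 bp
  12–79 → 68 bp
  80–177 → 98 bp
  178–188 → 11 bp
Sorted largest to smallest: 98, 68, 11, 11 bp.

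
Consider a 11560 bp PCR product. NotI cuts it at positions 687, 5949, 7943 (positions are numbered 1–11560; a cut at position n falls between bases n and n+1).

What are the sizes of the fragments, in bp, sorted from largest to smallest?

Linear molecule, 3 cuts → 4 fragments:
  687 − 0 = 687 bp
  5949 − 687 = 5262 bp
  7943 − 5949 = 1994 bp
  11560 − 7943 = 3617 bp
Sorted largest to smallest: 5262, 3617, 1994, 687 bp.

5262, 3617, 1994, 687 bp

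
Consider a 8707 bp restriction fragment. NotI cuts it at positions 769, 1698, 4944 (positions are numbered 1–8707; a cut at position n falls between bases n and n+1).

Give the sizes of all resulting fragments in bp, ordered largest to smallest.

3763, 3246, 929, 769 bp

Linear molecule, 3 cuts → 4 fragments:
  769 − 0 = 769 bp
  1698 − 769 = 929 bp
  4944 − 1698 = 3246 bp
  8707 − 4944 = 3763 bp
Sorted largest to smallest: 3763, 3246, 929, 769 bp.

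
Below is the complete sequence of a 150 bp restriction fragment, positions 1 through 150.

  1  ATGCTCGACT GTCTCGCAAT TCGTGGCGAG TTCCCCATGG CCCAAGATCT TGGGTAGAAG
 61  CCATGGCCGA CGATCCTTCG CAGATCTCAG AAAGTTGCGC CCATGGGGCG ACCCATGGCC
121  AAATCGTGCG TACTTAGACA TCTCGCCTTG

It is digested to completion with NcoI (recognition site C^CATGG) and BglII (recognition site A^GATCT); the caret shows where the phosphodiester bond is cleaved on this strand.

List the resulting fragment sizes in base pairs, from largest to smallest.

NcoI sites (CCATGG) start at positions 35, 61, 101, 113.
NcoI cuts after the first base of each site, so after positions 35, 61, 101, 113.
BglII sites (AGATCT) start at positions 45, 82.
BglII cuts after the first base of each site, so after positions 45, 82.
Combined cut positions: 35, 45, 61, 82, 101, 113.
Linear molecule, 6 cuts → 7 fragments:
  1–35 → 35 bp
  36–45 → 10 bp
  46–61 → 16 bp
  62–82 → 21 bp
  83–101 → 19 bp
  102–113 → 12 bp
  114–150 → 37 bp
Sorted largest to smallest: 37, 35, 21, 19, 16, 12, 10 bp.

37, 35, 21, 19, 16, 12, 10 bp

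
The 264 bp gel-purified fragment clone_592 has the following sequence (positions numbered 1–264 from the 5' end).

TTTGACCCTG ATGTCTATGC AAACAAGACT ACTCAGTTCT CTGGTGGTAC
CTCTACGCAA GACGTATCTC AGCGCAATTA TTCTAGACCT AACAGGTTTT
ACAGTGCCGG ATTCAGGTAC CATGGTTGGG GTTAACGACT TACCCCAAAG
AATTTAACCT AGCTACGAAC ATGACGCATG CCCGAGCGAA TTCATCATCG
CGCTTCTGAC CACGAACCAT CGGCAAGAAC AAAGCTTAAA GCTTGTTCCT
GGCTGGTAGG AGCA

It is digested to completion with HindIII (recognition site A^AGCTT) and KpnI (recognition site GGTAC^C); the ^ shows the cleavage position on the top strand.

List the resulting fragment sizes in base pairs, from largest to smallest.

112, 70, 50, 25, 7 bp

HindIII sites (AAGCTT) start at positions 232, 239.
HindIII cuts after the first base of each site, so after positions 232, 239.
KpnI sites (GGTACC) start at positions 46, 116.
KpnI cuts after base 5 of each site (before the last base), so after positions 50, 120.
Combined cut positions: 50, 120, 232, 239.
Linear molecule, 4 cuts → 5 fragments:
  1–50 → 50 bp
  51–120 → 70 bp
  121–232 → 112 bp
  233–239 → 7 bp
  240–264 → 25 bp
Sorted largest to smallest: 112, 70, 50, 25, 7 bp.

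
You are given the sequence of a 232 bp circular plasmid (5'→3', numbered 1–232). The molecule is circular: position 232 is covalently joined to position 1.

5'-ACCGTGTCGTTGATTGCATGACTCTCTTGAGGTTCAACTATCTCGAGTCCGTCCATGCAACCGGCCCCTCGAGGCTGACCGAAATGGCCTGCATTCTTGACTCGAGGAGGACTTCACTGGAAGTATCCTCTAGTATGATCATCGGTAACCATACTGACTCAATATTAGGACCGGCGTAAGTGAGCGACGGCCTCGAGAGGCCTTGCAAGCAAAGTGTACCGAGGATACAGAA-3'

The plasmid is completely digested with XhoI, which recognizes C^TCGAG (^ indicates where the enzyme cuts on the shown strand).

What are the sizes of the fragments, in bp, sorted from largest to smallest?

91, 82, 33, 26 bp

XhoI sites (CTCGAG) start at positions 42, 68, 101, 192.
XhoI cuts after the first base of each site, so after positions 42, 68, 101, 192.
Circular molecule, 4 cuts → 4 fragments:
  43–68 → 26 bp
  69–101 → 33 bp
  102–192 → 91 bp
  193–232 then 1–42 → 40 + 42 = 82 bp
Sorted largest to smallest: 91, 82, 33, 26 bp.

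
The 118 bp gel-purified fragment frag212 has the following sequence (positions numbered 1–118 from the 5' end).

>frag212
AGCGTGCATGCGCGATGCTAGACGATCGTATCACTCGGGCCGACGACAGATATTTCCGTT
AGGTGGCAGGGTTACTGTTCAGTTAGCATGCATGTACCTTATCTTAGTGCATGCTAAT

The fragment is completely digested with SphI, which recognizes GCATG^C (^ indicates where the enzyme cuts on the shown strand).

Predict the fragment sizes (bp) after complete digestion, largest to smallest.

SphI sites (GCATGC) start at positions 6, 86, 109.
SphI cuts after base 5 of each site (before the last base), so after positions 10, 90, 113.
Linear molecule, 3 cuts → 4 fragments:
  1–10 → 10 bp
  11–90 → 80 bp
  91–113 → 23 bp
  114–118 → 5 bp
Sorted largest to smallest: 80, 23, 10, 5 bp.

80, 23, 10, 5 bp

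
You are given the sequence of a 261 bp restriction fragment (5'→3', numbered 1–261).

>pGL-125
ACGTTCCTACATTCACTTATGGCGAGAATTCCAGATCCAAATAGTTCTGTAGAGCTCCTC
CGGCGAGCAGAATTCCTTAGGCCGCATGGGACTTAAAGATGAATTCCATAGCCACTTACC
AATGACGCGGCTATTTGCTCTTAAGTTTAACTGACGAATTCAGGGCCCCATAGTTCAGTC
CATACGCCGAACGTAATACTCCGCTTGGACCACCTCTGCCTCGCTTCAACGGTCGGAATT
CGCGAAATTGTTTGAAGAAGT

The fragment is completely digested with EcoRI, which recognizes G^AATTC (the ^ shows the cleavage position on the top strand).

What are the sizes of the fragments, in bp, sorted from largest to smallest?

EcoRI sites (GAATTC) start at positions 26, 70, 101, 156, 236.
EcoRI cuts after the first base of each site, so after positions 26, 70, 101, 156, 236.
Linear molecule, 5 cuts → 6 fragments:
  1–26 → 26 bp
  27–70 → 44 bp
  71–101 → 31 bp
  102–156 → 55 bp
  157–236 → 80 bp
  237–261 → 25 bp
Sorted largest to smallest: 80, 55, 44, 31, 26, 25 bp.

80, 55, 44, 31, 26, 25 bp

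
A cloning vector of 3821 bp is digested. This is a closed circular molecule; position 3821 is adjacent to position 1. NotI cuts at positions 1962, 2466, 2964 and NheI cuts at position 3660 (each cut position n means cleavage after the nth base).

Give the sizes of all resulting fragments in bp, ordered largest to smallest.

2123, 696, 504, 498 bp

Combined cut positions (sorted): 1962, 2466, 2964, 3660.
Circular molecule, 4 cuts → 4 fragments:
  2466 − 1962 = 504 bp
  2964 − 2466 = 498 bp
  3660 − 2964 = 696 bp
  wrap: 3821 − 3660 + 1962 = 2123 bp
Sorted largest to smallest: 2123, 696, 504, 498 bp.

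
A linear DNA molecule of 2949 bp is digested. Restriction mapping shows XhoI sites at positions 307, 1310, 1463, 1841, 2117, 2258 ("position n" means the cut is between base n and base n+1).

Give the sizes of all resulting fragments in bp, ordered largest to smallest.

1003, 691, 378, 307, 276, 153, 141 bp

Linear molecule, 6 cuts → 7 fragments:
  307 − 0 = 307 bp
  1310 − 307 = 1003 bp
  1463 − 1310 = 153 bp
  1841 − 1463 = 378 bp
  2117 − 1841 = 276 bp
  2258 − 2117 = 141 bp
  2949 − 2258 = 691 bp
Sorted largest to smallest: 1003, 691, 378, 307, 276, 153, 141 bp.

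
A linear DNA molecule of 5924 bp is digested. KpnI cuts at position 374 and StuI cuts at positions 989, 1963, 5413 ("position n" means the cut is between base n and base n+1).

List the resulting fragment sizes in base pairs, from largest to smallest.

Combined cut positions (sorted): 374, 989, 1963, 5413.
Linear molecule, 4 cuts → 5 fragments:
  374 − 0 = 374 bp
  989 − 374 = 615 bp
  1963 − 989 = 974 bp
  5413 − 1963 = 3450 bp
  5924 − 5413 = 511 bp
Sorted largest to smallest: 3450, 974, 615, 511, 374 bp.

3450, 974, 615, 511, 374 bp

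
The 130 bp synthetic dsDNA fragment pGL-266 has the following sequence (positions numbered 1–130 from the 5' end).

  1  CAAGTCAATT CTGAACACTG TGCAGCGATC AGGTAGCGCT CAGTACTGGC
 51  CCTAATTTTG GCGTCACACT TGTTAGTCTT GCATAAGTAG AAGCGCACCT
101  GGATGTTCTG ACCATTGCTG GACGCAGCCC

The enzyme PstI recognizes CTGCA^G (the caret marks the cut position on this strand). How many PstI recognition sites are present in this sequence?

No occurrence of CTGCAG is present in the sequence.
PstI does not cut: 0 sites.

0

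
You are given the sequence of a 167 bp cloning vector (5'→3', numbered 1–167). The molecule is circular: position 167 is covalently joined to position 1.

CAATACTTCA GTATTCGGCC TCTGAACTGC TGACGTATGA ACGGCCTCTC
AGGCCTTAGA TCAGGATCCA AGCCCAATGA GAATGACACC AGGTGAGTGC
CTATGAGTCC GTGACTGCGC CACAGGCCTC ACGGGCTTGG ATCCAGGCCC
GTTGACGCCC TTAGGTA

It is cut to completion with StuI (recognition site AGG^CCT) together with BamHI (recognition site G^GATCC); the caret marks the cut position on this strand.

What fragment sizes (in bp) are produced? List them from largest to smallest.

StuI sites (AGGCCT) start at positions 51, 124.
StuI cuts after base 3 of each site, so after positions 53, 126.
BamHI sites (GGATCC) start at positions 64, 139.
BamHI cuts after the first base of each site, so after positions 64, 139.
Combined cut positions: 53, 64, 126, 139.
Circular molecule, 4 cuts → 4 fragments:
  54–64 → 11 bp
  65–126 → 62 bp
  127–139 → 13 bp
  140–167 then 1–53 → 28 + 53 = 81 bp
Sorted largest to smallest: 81, 62, 13, 11 bp.

81, 62, 13, 11 bp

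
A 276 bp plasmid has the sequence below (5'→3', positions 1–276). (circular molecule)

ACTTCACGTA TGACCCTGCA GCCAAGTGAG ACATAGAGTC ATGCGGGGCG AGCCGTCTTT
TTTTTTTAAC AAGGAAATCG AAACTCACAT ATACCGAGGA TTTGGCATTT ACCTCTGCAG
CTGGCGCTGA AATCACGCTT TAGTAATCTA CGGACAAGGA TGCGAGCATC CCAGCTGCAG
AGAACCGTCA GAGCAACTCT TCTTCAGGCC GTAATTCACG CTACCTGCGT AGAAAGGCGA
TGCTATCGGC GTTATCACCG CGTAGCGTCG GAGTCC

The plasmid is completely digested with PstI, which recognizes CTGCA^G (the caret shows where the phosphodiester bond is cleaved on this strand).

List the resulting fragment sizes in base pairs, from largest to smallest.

117, 99, 60 bp

PstI sites (CTGCAG) start at positions 16, 115, 175.
PstI cuts after base 5 of each site (before the last base), so after positions 20, 119, 179.
Circular molecule, 3 cuts → 3 fragments:
  21–119 → 99 bp
  120–179 → 60 bp
  180–276 then 1–20 → 97 + 20 = 117 bp
Sorted largest to smallest: 117, 99, 60 bp.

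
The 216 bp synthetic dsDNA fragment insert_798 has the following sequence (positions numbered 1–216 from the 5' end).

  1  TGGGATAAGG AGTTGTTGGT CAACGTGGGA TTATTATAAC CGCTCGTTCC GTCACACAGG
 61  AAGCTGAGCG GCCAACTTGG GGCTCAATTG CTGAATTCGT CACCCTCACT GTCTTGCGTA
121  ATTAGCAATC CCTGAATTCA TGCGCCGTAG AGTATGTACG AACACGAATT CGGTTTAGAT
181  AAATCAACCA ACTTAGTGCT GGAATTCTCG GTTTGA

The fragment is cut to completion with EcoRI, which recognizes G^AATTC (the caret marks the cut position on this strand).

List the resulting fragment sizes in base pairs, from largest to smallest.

93, 41, 36, 32, 14 bp

EcoRI sites (GAATTC) start at positions 93, 134, 166, 202.
EcoRI cuts after the first base of each site, so after positions 93, 134, 166, 202.
Linear molecule, 4 cuts → 5 fragments:
  1–93 → 93 bp
  94–134 → 41 bp
  135–166 → 32 bp
  167–202 → 36 bp
  203–216 → 14 bp
Sorted largest to smallest: 93, 41, 36, 32, 14 bp.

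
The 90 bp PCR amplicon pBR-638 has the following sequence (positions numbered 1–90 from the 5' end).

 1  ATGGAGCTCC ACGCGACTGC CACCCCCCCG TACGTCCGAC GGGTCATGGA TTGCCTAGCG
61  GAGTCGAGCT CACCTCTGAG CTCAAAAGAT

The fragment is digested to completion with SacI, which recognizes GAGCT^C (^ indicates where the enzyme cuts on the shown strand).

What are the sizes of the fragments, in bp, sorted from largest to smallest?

SacI sites (GAGCTC) start at positions 4, 66, 78.
SacI cuts after base 5 of each site (before the last base), so after positions 8, 70, 82.
Linear molecule, 3 cuts → 4 fragments:
  1–8 → 8 bp
  9–70 → 62 bp
  71–82 → 12 bp
  83–90 → 8 bp
Sorted largest to smallest: 62, 12, 8, 8 bp.

62, 12, 8, 8 bp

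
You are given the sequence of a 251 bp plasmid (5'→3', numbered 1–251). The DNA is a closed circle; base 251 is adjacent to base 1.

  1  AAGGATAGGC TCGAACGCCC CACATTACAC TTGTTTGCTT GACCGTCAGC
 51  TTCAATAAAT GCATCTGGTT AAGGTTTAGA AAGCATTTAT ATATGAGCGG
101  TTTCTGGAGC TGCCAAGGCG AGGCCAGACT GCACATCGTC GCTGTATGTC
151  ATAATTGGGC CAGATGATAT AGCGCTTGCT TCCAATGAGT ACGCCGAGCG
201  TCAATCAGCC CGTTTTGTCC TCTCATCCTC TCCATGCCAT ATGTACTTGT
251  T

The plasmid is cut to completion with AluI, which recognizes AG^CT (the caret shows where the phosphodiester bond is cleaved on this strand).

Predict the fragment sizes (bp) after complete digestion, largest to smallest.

AluI sites (AGCT) start at positions 48, 108.
AluI cuts after base 2 of each site, so after positions 49, 109.
Circular molecule, 2 cuts → 2 fragments:
  50–109 → 60 bp
  110–251 then 1–49 → 142 + 49 = 191 bp
Sorted largest to smallest: 191, 60 bp.

191, 60 bp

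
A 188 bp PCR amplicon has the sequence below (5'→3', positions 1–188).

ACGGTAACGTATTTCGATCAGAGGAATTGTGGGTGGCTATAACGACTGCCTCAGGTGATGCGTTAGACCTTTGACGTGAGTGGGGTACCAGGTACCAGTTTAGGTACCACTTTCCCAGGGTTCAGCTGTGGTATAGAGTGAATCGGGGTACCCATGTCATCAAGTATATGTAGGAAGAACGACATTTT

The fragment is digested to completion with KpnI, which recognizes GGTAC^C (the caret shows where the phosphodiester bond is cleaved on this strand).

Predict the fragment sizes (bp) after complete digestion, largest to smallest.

KpnI sites (GGTACC) start at positions 84, 91, 103, 147.
KpnI cuts after base 5 of each site (before the last base), so after positions 88, 95, 107, 151.
Linear molecule, 4 cuts → 5 fragments:
  1–88 → 88 bp
  89–95 → 7 bp
  96–107 → 12 bp
  108–151 → 44 bp
  152–188 → 37 bp
Sorted largest to smallest: 88, 44, 37, 12, 7 bp.

88, 44, 37, 12, 7 bp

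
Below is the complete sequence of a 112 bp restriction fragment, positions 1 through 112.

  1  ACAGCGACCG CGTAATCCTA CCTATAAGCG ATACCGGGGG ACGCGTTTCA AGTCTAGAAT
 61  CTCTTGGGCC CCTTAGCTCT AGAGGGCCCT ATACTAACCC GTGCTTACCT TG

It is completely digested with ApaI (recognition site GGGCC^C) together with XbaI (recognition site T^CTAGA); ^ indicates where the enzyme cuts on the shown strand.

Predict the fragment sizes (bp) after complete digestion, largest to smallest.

53, 24, 17, 10, 8 bp

ApaI sites (GGGCCC) start at positions 66, 84.
ApaI cuts after base 5 of each site (before the last base), so after positions 70, 88.
XbaI sites (TCTAGA) start at positions 53, 78.
XbaI cuts after the first base of each site, so after positions 53, 78.
Combined cut positions: 53, 70, 78, 88.
Linear molecule, 4 cuts → 5 fragments:
  1–53 → 53 bp
  54–70 → 17 bp
  71–78 → 8 bp
  79–88 → 10 bp
  89–112 → 24 bp
Sorted largest to smallest: 53, 24, 17, 10, 8 bp.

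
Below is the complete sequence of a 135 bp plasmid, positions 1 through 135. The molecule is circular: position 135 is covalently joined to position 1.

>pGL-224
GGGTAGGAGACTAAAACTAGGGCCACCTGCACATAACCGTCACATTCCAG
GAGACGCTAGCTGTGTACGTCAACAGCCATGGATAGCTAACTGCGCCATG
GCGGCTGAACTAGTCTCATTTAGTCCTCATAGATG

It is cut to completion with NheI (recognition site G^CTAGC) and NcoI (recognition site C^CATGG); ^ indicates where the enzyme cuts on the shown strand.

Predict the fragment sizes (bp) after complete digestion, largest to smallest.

The NheI site (GCTAGC) starts at position 56.
NheI cuts after the first base of each site, so after position 56.
NcoI sites (CCATGG) start at positions 77, 96.
NcoI cuts after the first base of each site, so after positions 77, 96.
Combined cut positions: 56, 77, 96.
Circular molecule, 3 cuts → 3 fragments:
  57–77 → 21 bp
  78–96 → 19 bp
  97–135 then 1–56 → 39 + 56 = 95 bp
Sorted largest to smallest: 95, 21, 19 bp.

95, 21, 19 bp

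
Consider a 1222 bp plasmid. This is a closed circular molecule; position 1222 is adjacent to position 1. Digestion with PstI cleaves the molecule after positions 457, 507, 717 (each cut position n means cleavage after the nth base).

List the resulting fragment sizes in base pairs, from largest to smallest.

Circular molecule, 3 cuts → 3 fragments:
  507 − 457 = 50 bp
  717 − 507 = 210 bp
  wrap: 1222 − 717 + 457 = 962 bp
Sorted largest to smallest: 962, 210, 50 bp.

962, 210, 50 bp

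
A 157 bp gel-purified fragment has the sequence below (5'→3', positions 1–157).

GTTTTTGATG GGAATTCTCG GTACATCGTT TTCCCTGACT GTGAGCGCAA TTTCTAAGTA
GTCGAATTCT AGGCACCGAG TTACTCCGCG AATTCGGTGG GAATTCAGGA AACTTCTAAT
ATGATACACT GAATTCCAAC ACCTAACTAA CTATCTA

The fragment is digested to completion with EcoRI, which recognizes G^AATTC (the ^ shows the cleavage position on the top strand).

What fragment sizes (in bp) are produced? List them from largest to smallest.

52, 30, 26, 26, 12, 11 bp

EcoRI sites (GAATTC) start at positions 12, 64, 90, 101, 131.
EcoRI cuts after the first base of each site, so after positions 12, 64, 90, 101, 131.
Linear molecule, 5 cuts → 6 fragments:
  1–12 → 12 bp
  13–64 → 52 bp
  65–90 → 26 bp
  91–101 → 11 bp
  102–131 → 30 bp
  132–157 → 26 bp
Sorted largest to smallest: 52, 30, 26, 26, 12, 11 bp.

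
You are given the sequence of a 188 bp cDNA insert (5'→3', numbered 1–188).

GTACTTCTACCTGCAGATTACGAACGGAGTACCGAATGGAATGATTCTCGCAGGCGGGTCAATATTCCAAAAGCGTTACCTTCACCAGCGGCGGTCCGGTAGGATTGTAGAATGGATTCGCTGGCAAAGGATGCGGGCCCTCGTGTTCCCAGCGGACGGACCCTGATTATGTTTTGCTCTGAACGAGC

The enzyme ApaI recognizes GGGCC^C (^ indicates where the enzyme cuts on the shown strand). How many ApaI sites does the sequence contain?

GGGCCC occurs starting at position 135.
ApaI cuts at 1 site.

1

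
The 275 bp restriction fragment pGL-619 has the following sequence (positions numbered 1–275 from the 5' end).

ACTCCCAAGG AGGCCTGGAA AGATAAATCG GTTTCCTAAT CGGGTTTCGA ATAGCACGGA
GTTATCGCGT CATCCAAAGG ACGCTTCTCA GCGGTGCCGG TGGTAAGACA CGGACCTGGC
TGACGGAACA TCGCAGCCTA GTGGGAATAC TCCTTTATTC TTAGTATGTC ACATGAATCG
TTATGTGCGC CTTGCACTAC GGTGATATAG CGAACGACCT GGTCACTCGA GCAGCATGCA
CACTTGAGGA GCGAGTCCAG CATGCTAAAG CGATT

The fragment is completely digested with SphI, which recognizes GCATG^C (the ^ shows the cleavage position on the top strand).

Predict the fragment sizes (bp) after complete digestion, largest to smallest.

238, 26, 11 bp

SphI sites (GCATGC) start at positions 234, 260.
SphI cuts after base 5 of each site (before the last base), so after positions 238, 264.
Linear molecule, 2 cuts → 3 fragments:
  1–238 → 238 bp
  239–264 → 26 bp
  265–275 → 11 bp
Sorted largest to smallest: 238, 26, 11 bp.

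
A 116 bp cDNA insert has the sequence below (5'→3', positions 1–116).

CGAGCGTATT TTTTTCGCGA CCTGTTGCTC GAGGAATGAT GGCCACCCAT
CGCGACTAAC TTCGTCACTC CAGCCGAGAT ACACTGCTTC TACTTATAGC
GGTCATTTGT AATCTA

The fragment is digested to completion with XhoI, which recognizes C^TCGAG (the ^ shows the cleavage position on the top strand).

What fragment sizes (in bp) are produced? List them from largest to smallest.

88, 28 bp

The XhoI site (CTCGAG) starts at position 28.
XhoI cuts after the first base of each site, so after position 28.
Linear molecule, 1 cut → 2 fragments:
  1–28 → 28 bp
  29–116 → 88 bp
Sorted largest to smallest: 88, 28 bp.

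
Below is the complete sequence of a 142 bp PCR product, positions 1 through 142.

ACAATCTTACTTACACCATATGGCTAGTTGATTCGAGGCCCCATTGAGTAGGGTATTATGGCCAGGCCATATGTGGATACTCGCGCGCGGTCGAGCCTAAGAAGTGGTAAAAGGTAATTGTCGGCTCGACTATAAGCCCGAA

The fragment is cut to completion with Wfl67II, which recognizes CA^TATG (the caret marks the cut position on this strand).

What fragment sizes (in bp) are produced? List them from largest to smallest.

Wfl67II sites (CATATG) start at positions 17, 68.
Wfl67II cuts after base 2 of each site, so after positions 18, 69.
Linear molecule, 2 cuts → 3 fragments:
  1–18 → 18 bp
  19–69 → 51 bp
  70–142 → 73 bp
Sorted largest to smallest: 73, 51, 18 bp.

73, 51, 18 bp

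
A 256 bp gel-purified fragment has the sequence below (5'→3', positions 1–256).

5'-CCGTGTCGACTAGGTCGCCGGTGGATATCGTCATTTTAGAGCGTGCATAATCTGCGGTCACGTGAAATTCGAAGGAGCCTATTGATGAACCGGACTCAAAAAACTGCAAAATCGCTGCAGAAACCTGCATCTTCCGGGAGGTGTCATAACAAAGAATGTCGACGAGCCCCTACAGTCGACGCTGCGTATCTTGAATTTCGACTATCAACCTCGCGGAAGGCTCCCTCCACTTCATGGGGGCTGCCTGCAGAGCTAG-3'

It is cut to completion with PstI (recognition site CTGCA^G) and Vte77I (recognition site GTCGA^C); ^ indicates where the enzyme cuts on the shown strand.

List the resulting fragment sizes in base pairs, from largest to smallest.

110, 70, 43, 17, 9, 7 bp

PstI sites (CTGCAG) start at positions 115, 245.
PstI cuts after base 5 of each site (before the last base), so after positions 119, 249.
Vte77I sites (GTCGAC) start at positions 5, 158, 175.
Vte77I cuts after base 5 of each site (before the last base), so after positions 9, 162, 179.
Combined cut positions: 9, 119, 162, 179, 249.
Linear molecule, 5 cuts → 6 fragments:
  1–9 → 9 bp
  10–119 → 110 bp
  120–162 → 43 bp
  163–179 → 17 bp
  180–249 → 70 bp
  250–256 → 7 bp
Sorted largest to smallest: 110, 70, 43, 17, 9, 7 bp.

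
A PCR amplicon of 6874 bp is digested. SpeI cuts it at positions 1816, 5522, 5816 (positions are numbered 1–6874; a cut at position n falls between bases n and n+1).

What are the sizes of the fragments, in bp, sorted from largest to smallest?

3706, 1816, 1058, 294 bp

Linear molecule, 3 cuts → 4 fragments:
  1816 − 0 = 1816 bp
  5522 − 1816 = 3706 bp
  5816 − 5522 = 294 bp
  6874 − 5816 = 1058 bp
Sorted largest to smallest: 3706, 1816, 1058, 294 bp.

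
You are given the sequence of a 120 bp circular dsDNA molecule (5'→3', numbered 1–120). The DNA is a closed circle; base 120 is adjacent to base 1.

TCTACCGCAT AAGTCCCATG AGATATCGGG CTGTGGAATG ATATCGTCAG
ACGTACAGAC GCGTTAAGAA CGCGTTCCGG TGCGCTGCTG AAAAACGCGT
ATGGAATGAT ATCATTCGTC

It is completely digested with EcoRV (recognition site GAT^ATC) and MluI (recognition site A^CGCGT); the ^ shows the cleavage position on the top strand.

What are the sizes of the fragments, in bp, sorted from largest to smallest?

34, 25, 18, 17, 15, 11 bp

EcoRV sites (GATATC) start at positions 22, 40, 108.
EcoRV cuts after base 3 of each site, so after positions 24, 42, 110.
MluI sites (ACGCGT) start at positions 59, 70, 95.
MluI cuts after the first base of each site, so after positions 59, 70, 95.
Combined cut positions: 24, 42, 59, 70, 95, 110.
Circular molecule, 6 cuts → 6 fragments:
  25–42 → 18 bp
  43–59 → 17 bp
  60–70 → 11 bp
  71–95 → 25 bp
  96–110 → 15 bp
  111–120 then 1–24 → 10 + 24 = 34 bp
Sorted largest to smallest: 34, 25, 18, 17, 15, 11 bp.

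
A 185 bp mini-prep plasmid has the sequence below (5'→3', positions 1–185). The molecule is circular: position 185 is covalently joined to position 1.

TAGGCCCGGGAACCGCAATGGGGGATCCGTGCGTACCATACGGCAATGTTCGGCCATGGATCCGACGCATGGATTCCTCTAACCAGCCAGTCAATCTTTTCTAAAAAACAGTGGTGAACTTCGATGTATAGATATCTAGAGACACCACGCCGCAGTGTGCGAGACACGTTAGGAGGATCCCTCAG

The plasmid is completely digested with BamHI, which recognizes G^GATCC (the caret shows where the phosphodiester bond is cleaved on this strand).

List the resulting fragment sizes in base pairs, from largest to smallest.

117, 35, 33 bp

BamHI sites (GGATCC) start at positions 23, 58, 175.
BamHI cuts after the first base of each site, so after positions 23, 58, 175.
Circular molecule, 3 cuts → 3 fragments:
  24–58 → 35 bp
  59–175 → 117 bp
  176–185 then 1–23 → 10 + 23 = 33 bp
Sorted largest to smallest: 117, 35, 33 bp.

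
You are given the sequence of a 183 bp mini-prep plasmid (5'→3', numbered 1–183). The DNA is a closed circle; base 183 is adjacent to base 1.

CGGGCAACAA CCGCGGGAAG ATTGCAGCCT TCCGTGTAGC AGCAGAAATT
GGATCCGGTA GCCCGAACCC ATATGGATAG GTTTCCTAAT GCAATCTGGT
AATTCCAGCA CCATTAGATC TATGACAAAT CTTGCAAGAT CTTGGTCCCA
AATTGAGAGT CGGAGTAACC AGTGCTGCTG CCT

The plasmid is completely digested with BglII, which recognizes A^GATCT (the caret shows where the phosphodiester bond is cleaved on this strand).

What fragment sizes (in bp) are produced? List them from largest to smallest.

BglII sites (AGATCT) start at positions 116, 137.
BglII cuts after the first base of each site, so after positions 116, 137.
Circular molecule, 2 cuts → 2 fragments:
  117–137 → 21 bp
  138–183 then 1–116 → 46 + 116 = 162 bp
Sorted largest to smallest: 162, 21 bp.

162, 21 bp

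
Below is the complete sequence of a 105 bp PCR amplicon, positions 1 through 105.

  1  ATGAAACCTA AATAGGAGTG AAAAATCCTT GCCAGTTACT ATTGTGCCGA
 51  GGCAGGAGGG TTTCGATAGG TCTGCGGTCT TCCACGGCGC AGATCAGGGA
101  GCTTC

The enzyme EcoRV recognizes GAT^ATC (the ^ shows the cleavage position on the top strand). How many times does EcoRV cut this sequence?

No occurrence of GATATC is present in the sequence.
EcoRV does not cut: 0 sites.

0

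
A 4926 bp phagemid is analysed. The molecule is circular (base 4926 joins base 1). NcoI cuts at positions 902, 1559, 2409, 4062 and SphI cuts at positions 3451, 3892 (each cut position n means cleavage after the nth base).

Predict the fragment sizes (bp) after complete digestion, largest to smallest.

1766, 1042, 850, 657, 441, 170 bp

Combined cut positions (sorted): 902, 1559, 2409, 3451, 3892, 4062.
Circular molecule, 6 cuts → 6 fragments:
  1559 − 902 = 657 bp
  2409 − 1559 = 850 bp
  3451 − 2409 = 1042 bp
  3892 − 3451 = 441 bp
  4062 − 3892 = 170 bp
  wrap: 4926 − 4062 + 902 = 1766 bp
Sorted largest to smallest: 1766, 1042, 850, 657, 441, 170 bp.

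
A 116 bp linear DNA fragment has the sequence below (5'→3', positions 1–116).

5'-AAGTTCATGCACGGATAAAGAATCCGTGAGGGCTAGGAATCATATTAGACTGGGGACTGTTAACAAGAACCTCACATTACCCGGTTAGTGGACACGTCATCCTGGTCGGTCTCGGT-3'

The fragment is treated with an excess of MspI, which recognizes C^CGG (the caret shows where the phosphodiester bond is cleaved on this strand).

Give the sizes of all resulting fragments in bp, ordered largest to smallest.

81, 35 bp

The MspI site (CCGG) starts at position 81.
MspI cuts after the first base of each site, so after position 81.
Linear molecule, 1 cut → 2 fragments:
  1–81 → 81 bp
  82–116 → 35 bp
Sorted largest to smallest: 81, 35 bp.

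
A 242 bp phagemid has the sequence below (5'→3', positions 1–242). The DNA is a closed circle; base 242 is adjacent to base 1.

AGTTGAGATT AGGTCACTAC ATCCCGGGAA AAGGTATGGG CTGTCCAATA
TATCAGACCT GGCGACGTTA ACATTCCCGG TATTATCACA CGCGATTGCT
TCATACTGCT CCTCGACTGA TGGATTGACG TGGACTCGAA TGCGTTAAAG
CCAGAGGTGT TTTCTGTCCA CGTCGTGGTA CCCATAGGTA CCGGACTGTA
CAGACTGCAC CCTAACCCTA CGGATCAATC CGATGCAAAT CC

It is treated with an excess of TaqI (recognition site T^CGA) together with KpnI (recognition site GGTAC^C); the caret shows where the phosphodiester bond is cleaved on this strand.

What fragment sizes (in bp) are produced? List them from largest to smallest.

164, 45, 23, 10 bp

TaqI sites (TCGA) start at positions 113, 136.
TaqI cuts after the first base of each site, so after positions 113, 136.
KpnI sites (GGTACC) start at positions 177, 187.
KpnI cuts after base 5 of each site (before the last base), so after positions 181, 191.
Combined cut positions: 113, 136, 181, 191.
Circular molecule, 4 cuts → 4 fragments:
  114–136 → 23 bp
  137–181 → 45 bp
  182–191 → 10 bp
  192–242 then 1–113 → 51 + 113 = 164 bp
Sorted largest to smallest: 164, 45, 23, 10 bp.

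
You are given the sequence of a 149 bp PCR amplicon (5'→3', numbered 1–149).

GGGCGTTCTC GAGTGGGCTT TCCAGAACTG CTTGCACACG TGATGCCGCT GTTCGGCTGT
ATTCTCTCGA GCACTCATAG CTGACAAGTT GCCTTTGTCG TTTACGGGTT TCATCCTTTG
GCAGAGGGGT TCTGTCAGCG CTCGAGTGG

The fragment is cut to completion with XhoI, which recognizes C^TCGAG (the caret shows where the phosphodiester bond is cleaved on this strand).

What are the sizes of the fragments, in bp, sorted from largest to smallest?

75, 58, 8, 8 bp

XhoI sites (CTCGAG) start at positions 8, 66, 141.
XhoI cuts after the first base of each site, so after positions 8, 66, 141.
Linear molecule, 3 cuts → 4 fragments:
  1–8 → 8 bp
  9–66 → 58 bp
  67–141 → 75 bp
  142–149 → 8 bp
Sorted largest to smallest: 75, 58, 8, 8 bp.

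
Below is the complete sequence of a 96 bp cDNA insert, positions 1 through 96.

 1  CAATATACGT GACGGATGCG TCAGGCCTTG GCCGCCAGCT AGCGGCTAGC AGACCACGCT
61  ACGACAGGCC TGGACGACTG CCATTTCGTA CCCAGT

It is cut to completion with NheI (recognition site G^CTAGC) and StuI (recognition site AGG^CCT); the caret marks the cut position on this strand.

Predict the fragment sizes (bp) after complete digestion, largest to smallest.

28, 25, 23, 13, 7 bp

NheI sites (GCTAGC) start at positions 38, 45.
NheI cuts after the first base of each site, so after positions 38, 45.
StuI sites (AGGCCT) start at positions 23, 66.
StuI cuts after base 3 of each site, so after positions 25, 68.
Combined cut positions: 25, 38, 45, 68.
Linear molecule, 4 cuts → 5 fragments:
  1–25 → 25 bp
  26–38 → 13 bp
  39–45 → 7 bp
  46–68 → 23 bp
  69–96 → 28 bp
Sorted largest to smallest: 28, 25, 23, 13, 7 bp.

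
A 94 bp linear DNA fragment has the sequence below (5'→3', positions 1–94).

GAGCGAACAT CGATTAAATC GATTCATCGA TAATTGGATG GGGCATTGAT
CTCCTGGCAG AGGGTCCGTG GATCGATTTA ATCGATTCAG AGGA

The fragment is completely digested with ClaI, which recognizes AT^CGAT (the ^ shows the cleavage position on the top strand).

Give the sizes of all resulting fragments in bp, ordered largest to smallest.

46, 12, 10, 9, 9, 8 bp

ClaI sites (ATCGAT) start at positions 9, 18, 26, 72, 81.
ClaI cuts after base 2 of each site, so after positions 10, 19, 27, 73, 82.
Linear molecule, 5 cuts → 6 fragments:
  1–10 → 10 bp
  11–19 → 9 bp
  20–27 → 8 bp
  28–73 → 46 bp
  74–82 → 9 bp
  83–94 → 12 bp
Sorted largest to smallest: 46, 12, 10, 9, 9, 8 bp.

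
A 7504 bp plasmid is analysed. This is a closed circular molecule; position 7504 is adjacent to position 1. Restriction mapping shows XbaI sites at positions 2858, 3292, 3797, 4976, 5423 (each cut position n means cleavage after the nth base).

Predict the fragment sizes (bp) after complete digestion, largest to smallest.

4939, 1179, 505, 447, 434 bp

Circular molecule, 5 cuts → 5 fragments:
  3292 − 2858 = 434 bp
  3797 − 3292 = 505 bp
  4976 − 3797 = 1179 bp
  5423 − 4976 = 447 bp
  wrap: 7504 − 5423 + 2858 = 4939 bp
Sorted largest to smallest: 4939, 1179, 505, 447, 434 bp.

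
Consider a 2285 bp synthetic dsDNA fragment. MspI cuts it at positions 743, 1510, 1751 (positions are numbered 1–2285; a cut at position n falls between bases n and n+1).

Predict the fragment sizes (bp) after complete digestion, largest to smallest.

Linear molecule, 3 cuts → 4 fragments:
  743 − 0 = 743 bp
  1510 − 743 = 767 bp
  1751 − 1510 = 241 bp
  2285 − 1751 = 534 bp
Sorted largest to smallest: 767, 743, 534, 241 bp.

767, 743, 534, 241 bp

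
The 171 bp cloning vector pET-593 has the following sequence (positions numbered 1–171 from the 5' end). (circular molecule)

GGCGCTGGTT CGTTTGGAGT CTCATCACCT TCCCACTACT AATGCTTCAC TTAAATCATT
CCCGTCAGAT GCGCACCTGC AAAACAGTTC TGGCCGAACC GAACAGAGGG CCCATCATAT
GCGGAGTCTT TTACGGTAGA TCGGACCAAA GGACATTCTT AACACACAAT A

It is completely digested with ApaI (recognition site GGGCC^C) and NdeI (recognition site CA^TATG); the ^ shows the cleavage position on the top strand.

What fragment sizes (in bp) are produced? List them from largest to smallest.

166, 5 bp

The ApaI site (GGGCCC) starts at position 108.
ApaI cuts after base 5 of each site (before the last base), so after position 112.
The NdeI site (CATATG) starts at position 116.
NdeI cuts after base 2 of each site, so after position 117.
Combined cut positions: 112, 117.
Circular molecule, 2 cuts → 2 fragments:
  113–117 → 5 bp
  118–171 then 1–112 → 54 + 112 = 166 bp
Sorted largest to smallest: 166, 5 bp.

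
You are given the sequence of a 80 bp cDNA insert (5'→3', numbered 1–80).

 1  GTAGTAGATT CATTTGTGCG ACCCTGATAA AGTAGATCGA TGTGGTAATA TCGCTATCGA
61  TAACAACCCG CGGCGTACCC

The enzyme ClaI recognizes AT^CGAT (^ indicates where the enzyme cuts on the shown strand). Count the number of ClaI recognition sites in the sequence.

ATCGAT occurs starting at positions 36, 56.
ClaI cuts at 2 sites.

2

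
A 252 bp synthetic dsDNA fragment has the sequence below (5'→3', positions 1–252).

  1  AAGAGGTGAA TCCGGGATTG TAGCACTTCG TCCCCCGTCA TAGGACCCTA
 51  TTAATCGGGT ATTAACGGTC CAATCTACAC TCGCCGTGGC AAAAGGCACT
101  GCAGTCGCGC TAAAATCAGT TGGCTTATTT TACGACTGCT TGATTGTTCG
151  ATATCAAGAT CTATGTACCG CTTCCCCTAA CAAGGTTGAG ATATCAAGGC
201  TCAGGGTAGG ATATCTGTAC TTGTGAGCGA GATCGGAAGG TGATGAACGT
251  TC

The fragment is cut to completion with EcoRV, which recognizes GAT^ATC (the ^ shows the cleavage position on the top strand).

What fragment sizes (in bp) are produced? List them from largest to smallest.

EcoRV sites (GATATC) start at positions 150, 190, 210.
EcoRV cuts after base 3 of each site, so after positions 152, 192, 212.
Linear molecule, 3 cuts → 4 fragments:
  1–152 → 152 bp
  153–192 → 40 bp
  193–212 → 20 bp
  213–252 → 40 bp
Sorted largest to smallest: 152, 40, 40, 20 bp.

152, 40, 40, 20 bp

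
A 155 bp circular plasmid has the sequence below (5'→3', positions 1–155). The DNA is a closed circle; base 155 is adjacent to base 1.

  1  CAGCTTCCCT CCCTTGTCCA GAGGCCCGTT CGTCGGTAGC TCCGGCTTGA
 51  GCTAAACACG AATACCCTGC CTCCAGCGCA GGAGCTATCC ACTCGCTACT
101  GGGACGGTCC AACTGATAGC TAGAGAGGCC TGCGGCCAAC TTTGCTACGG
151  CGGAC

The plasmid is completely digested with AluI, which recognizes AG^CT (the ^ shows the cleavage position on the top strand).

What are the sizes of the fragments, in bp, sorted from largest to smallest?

AluI sites (AGCT) start at positions 2, 38, 50, 83, 118.
AluI cuts after base 2 of each site, so after positions 3, 39, 51, 84, 119.
Circular molecule, 5 cuts → 5 fragments:
  4–39 → 36 bp
  40–51 → 12 bp
  52–84 → 33 bp
  85–119 → 35 bp
  120–155 then 1–3 → 36 + 3 = 39 bp
Sorted largest to smallest: 39, 36, 35, 33, 12 bp.

39, 36, 35, 33, 12 bp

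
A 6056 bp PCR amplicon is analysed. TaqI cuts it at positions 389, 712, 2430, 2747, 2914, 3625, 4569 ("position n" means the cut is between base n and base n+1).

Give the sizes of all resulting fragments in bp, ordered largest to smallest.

1718, 1487, 944, 711, 389, 323, 317, 167 bp

Linear molecule, 7 cuts → 8 fragments:
  389 − 0 = 389 bp
  712 − 389 = 323 bp
  2430 − 712 = 1718 bp
  2747 − 2430 = 317 bp
  2914 − 2747 = 167 bp
  3625 − 2914 = 711 bp
  4569 − 3625 = 944 bp
  6056 − 4569 = 1487 bp
Sorted largest to smallest: 1718, 1487, 944, 711, 389, 323, 317, 167 bp.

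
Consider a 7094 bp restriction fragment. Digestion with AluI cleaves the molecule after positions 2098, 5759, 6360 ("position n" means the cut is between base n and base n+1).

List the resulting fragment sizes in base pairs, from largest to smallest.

Linear molecule, 3 cuts → 4 fragments:
  2098 − 0 = 2098 bp
  5759 − 2098 = 3661 bp
  6360 − 5759 = 601 bp
  7094 − 6360 = 734 bp
Sorted largest to smallest: 3661, 2098, 734, 601 bp.

3661, 2098, 734, 601 bp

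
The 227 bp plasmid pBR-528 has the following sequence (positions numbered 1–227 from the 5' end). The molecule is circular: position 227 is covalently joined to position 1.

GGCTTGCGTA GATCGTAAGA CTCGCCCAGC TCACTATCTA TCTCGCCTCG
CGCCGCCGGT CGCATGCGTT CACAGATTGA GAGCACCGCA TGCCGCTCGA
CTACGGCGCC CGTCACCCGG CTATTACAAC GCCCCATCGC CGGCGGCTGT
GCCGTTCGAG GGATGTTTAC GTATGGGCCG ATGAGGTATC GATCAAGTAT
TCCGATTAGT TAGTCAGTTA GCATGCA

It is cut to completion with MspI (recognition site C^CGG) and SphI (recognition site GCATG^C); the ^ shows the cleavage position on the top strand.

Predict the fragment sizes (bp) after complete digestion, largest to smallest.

MspI sites (CCGG) start at positions 56, 117, 140.
MspI cuts after the first base of each site, so after positions 56, 117, 140.
SphI sites (GCATGC) start at positions 62, 88, 221.
SphI cuts after base 5 of each site (before the last base), so after positions 66, 92, 225.
Combined cut positions: 56, 66, 92, 117, 140, 225.
Circular molecule, 6 cuts → 6 fragments:
  57–66 → 10 bp
  67–92 → 26 bp
  93–117 → 25 bp
  118–140 → 23 bp
  141–225 → 85 bp
  226–227 then 1–56 → 2 + 56 = 58 bp
Sorted largest to smallest: 85, 58, 26, 25, 23, 10 bp.

85, 58, 26, 25, 23, 10 bp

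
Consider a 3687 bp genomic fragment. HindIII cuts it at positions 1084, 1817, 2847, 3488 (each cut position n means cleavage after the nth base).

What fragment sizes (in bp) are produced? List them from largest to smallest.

Linear molecule, 4 cuts → 5 fragments:
  1084 − 0 = 1084 bp
  1817 − 1084 = 733 bp
  2847 − 1817 = 1030 bp
  3488 − 2847 = 641 bp
  3687 − 3488 = 199 bp
Sorted largest to smallest: 1084, 1030, 733, 641, 199 bp.

1084, 1030, 733, 641, 199 bp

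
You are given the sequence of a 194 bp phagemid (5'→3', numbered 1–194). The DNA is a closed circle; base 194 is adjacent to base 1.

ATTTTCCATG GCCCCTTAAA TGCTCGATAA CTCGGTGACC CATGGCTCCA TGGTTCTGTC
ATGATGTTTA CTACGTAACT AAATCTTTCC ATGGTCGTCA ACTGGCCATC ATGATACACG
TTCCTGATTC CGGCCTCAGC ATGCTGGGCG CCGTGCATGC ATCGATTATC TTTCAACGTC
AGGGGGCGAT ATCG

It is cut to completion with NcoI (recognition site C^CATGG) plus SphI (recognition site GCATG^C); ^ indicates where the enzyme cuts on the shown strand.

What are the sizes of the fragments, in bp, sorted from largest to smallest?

54, 41, 41, 34, 16, 8 bp

NcoI sites (CCATGG) start at positions 6, 40, 48, 89.
NcoI cuts after the first base of each site, so after positions 6, 40, 48, 89.
SphI sites (GCATGC) start at positions 139, 155.
SphI cuts after base 5 of each site (before the last base), so after positions 143, 159.
Combined cut positions: 6, 40, 48, 89, 143, 159.
Circular molecule, 6 cuts → 6 fragments:
  7–40 → 34 bp
  41–48 → 8 bp
  49–89 → 41 bp
  90–143 → 54 bp
  144–159 → 16 bp
  160–194 then 1–6 → 35 + 6 = 41 bp
Sorted largest to smallest: 54, 41, 41, 34, 16, 8 bp.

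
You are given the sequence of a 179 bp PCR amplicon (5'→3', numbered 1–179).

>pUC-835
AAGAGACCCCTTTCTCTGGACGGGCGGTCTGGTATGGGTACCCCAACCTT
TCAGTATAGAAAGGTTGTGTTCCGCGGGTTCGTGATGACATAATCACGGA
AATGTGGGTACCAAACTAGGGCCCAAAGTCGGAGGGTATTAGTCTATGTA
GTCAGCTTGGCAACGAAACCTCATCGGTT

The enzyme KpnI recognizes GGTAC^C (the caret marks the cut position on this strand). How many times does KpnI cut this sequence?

GGTACC occurs starting at positions 37, 107.
KpnI cuts at 2 sites.

2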